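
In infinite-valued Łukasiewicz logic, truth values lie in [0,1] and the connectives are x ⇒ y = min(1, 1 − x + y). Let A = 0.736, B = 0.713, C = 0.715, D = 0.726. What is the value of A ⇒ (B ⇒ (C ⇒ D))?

C ⇒ D = min(1, 1 − 0.715 + 0.726) = min(1, 1.011) = 1.000
B ⇒ (C ⇒ D) = min(1, 1 − 0.713 + 1.000) = min(1, 1.287) = 1.000
A ⇒ (B ⇒ (C ⇒ D)) = min(1, 1 − 0.736 + 1.000) = min(1, 1.264) = 1.000

1.000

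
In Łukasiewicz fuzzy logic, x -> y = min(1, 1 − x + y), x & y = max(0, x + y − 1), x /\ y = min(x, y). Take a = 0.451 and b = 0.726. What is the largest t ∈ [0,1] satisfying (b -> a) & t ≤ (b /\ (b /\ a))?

b -> a = min(1, 1 − 0.726 + 0.451) = min(1, 0.725) = 0.725
So the left factor is b -> a = 0.725.
b /\ a = min(0.726, 0.451) = 0.451
b /\ (b /\ a) = min(0.726, 0.451) = 0.451
So the right-hand bound is b /\ (b /\ a) = 0.451.
The residuum of the Łukasiewicz t-norm gives the supremum: min(1, 1 − 0.725 + 0.451).
1 − 0.725 + 0.451 = 0.726, so t = min(1, 0.726) = 0.726.
Check: 0.725 & 0.726 = max(0, 0.451) = 0.451 ≤ 0.451.

0.726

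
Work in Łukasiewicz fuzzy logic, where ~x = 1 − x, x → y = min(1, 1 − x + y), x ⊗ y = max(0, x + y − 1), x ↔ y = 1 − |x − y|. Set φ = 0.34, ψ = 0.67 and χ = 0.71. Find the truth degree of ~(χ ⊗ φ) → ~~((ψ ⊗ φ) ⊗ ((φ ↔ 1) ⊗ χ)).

χ ⊗ φ = max(0, 0.71 + 0.34 − 1) = max(0, 0.05) = 0.05
~(χ ⊗ φ) = 1 − 0.05 = 0.95
ψ ⊗ φ = max(0, 0.67 + 0.34 − 1) = max(0, 0.01) = 0.01
φ ↔ 1 = 1 − |0.34 − 1.00| = 1 − 0.66 = 0.34
(φ ↔ 1) ⊗ χ = max(0, 0.34 + 0.71 − 1) = max(0, 0.05) = 0.05
(ψ ⊗ φ) ⊗ ((φ ↔ 1) ⊗ χ) = max(0, 0.01 + 0.05 − 1) = max(0, -0.94) = 0.00
~((ψ ⊗ φ) ⊗ ((φ ↔ 1) ⊗ χ)) = 1 − 0.00 = 1.00
~~((ψ ⊗ φ) ⊗ ((φ ↔ 1) ⊗ χ)) = 1 − 1.00 = 0.00
~(χ ⊗ φ) → ~~((ψ ⊗ φ) ⊗ ((φ ↔ 1) ⊗ χ)) = min(1, 1 − 0.95 + 0.00) = min(1, 0.05) = 0.05

0.05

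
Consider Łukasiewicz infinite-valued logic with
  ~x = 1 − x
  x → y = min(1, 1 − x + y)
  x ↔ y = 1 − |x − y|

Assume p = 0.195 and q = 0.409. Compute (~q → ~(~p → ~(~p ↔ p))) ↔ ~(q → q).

0.396

~q = 1 − 0.409 = 0.591
~p = 1 − 0.195 = 0.805
~p ↔ p = 1 − |0.805 − 0.195| = 1 − 0.610 = 0.390
~(~p ↔ p) = 1 − 0.390 = 0.610
~p → ~(~p ↔ p) = min(1, 1 − 0.805 + 0.610) = min(1, 0.805) = 0.805
~(~p → ~(~p ↔ p)) = 1 − 0.805 = 0.195
~q → ~(~p → ~(~p ↔ p)) = min(1, 1 − 0.591 + 0.195) = min(1, 0.604) = 0.604
q → q = min(1, 1 − 0.409 + 0.409) = min(1, 1.000) = 1.000
~(q → q) = 1 − 1.000 = 0.000
(~q → ~(~p → ~(~p ↔ p))) ↔ ~(q → q) = 1 − |0.604 − 0.000| = 1 − 0.604 = 0.396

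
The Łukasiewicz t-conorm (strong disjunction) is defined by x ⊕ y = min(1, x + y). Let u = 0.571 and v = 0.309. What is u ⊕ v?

u ⊕ v = min(1, 0.571 + 0.309) = min(1, 0.880) = 0.880
For comparison, the Gödel t-conorm max(x, y) would give 0.571.

0.880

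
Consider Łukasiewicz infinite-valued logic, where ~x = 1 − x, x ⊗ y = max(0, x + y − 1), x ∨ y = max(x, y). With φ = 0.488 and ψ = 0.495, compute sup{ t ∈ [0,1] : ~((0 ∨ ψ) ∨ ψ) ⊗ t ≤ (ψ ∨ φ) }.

0.990

0 ∨ ψ = max(0.000, 0.495) = 0.495
(0 ∨ ψ) ∨ ψ = max(0.495, 0.495) = 0.495
~((0 ∨ ψ) ∨ ψ) = 1 − 0.495 = 0.505
So the left factor is ~((0 ∨ ψ) ∨ ψ) = 0.505.
ψ ∨ φ = max(0.495, 0.488) = 0.495
So the right-hand bound is ψ ∨ φ = 0.495.
The residuum of the Łukasiewicz t-norm gives the supremum: min(1, 1 − 0.505 + 0.495).
1 − 0.505 + 0.495 = 0.990, so t = min(1, 0.990) = 0.990.
Check: 0.505 ⊗ 0.990 = max(0, 0.495) = 0.495 ≤ 0.495.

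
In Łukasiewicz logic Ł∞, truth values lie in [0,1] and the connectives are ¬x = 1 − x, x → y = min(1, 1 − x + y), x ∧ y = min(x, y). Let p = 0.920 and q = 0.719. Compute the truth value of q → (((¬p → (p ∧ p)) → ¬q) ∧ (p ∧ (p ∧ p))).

¬p = 1 − 0.920 = 0.080
p ∧ p = min(0.920, 0.920) = 0.920
¬p → (p ∧ p) = min(1, 1 − 0.080 + 0.920) = min(1, 1.840) = 1.000
¬q = 1 − 0.719 = 0.281
(¬p → (p ∧ p)) → ¬q = min(1, 1 − 1.000 + 0.281) = min(1, 0.281) = 0.281
p ∧ (p ∧ p) = min(0.920, 0.920) = 0.920
((¬p → (p ∧ p)) → ¬q) ∧ (p ∧ (p ∧ p)) = min(0.281, 0.920) = 0.281
q → (((¬p → (p ∧ p)) → ¬q) ∧ (p ∧ (p ∧ p))) = min(1, 1 − 0.719 + 0.281) = min(1, 0.562) = 0.562

0.562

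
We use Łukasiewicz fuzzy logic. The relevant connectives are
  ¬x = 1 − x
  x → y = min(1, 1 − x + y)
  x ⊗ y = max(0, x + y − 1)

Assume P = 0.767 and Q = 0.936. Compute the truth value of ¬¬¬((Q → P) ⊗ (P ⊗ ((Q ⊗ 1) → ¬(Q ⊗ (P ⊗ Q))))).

0.977

Q → P = min(1, 1 − 0.936 + 0.767) = min(1, 0.831) = 0.831
Q ⊗ 1 = max(0, 0.936 + 1.000 − 1) = max(0, 0.936) = 0.936
P ⊗ Q = max(0, 0.767 + 0.936 − 1) = max(0, 0.703) = 0.703
Q ⊗ (P ⊗ Q) = max(0, 0.936 + 0.703 − 1) = max(0, 0.639) = 0.639
¬(Q ⊗ (P ⊗ Q)) = 1 − 0.639 = 0.361
(Q ⊗ 1) → ¬(Q ⊗ (P ⊗ Q)) = min(1, 1 − 0.936 + 0.361) = min(1, 0.425) = 0.425
P ⊗ ((Q ⊗ 1) → ¬(Q ⊗ (P ⊗ Q))) = max(0, 0.767 + 0.425 − 1) = max(0, 0.192) = 0.192
(Q → P) ⊗ (P ⊗ ((Q ⊗ 1) → ¬(Q ⊗ (P ⊗ Q)))) = max(0, 0.831 + 0.192 − 1) = max(0, 0.023) = 0.023
¬((Q → P) ⊗ (P ⊗ ((Q ⊗ 1) → ¬(Q ⊗ (P ⊗ Q))))) = 1 − 0.023 = 0.977
¬¬((Q → P) ⊗ (P ⊗ ((Q ⊗ 1) → ¬(Q ⊗ (P ⊗ Q))))) = 1 − 0.977 = 0.023
¬¬¬((Q → P) ⊗ (P ⊗ ((Q ⊗ 1) → ¬(Q ⊗ (P ⊗ Q))))) = 1 − 0.023 = 0.977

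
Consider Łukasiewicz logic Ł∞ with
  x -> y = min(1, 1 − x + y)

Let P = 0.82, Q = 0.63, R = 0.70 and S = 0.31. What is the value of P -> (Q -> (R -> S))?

R -> S = min(1, 1 − 0.70 + 0.31) = min(1, 0.61) = 0.61
Q -> (R -> S) = min(1, 1 − 0.63 + 0.61) = min(1, 0.98) = 0.98
P -> (Q -> (R -> S)) = min(1, 1 − 0.82 + 0.98) = min(1, 1.16) = 1.00

1.00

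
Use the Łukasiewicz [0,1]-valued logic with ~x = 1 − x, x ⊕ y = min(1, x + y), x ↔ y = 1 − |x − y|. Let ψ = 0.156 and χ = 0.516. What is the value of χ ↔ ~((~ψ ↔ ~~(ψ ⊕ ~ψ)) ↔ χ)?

~ψ = 1 − 0.156 = 0.844
ψ ⊕ ~ψ = min(1, 0.156 + 0.844) = min(1, 1.000) = 1.000
~(ψ ⊕ ~ψ) = 1 − 1.000 = 0.000
~~(ψ ⊕ ~ψ) = 1 − 0.000 = 1.000
~ψ ↔ ~~(ψ ⊕ ~ψ) = 1 − |0.844 − 1.000| = 1 − 0.156 = 0.844
(~ψ ↔ ~~(ψ ⊕ ~ψ)) ↔ χ = 1 − |0.844 − 0.516| = 1 − 0.328 = 0.672
~((~ψ ↔ ~~(ψ ⊕ ~ψ)) ↔ χ) = 1 − 0.672 = 0.328
χ ↔ ~((~ψ ↔ ~~(ψ ⊕ ~ψ)) ↔ χ) = 1 − |0.516 − 0.328| = 1 − 0.188 = 0.812

0.812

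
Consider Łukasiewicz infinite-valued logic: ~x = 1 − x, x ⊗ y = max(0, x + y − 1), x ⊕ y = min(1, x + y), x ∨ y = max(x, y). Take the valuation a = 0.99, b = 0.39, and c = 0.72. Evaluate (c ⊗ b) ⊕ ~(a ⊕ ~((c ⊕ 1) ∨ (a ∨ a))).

c ⊗ b = max(0, 0.72 + 0.39 − 1) = max(0, 0.11) = 0.11
c ⊕ 1 = min(1, 0.72 + 1.00) = min(1, 1.72) = 1.00
a ∨ a = max(0.99, 0.99) = 0.99
(c ⊕ 1) ∨ (a ∨ a) = max(1.00, 0.99) = 1.00
~((c ⊕ 1) ∨ (a ∨ a)) = 1 − 1.00 = 0.00
a ⊕ ~((c ⊕ 1) ∨ (a ∨ a)) = min(1, 0.99 + 0.00) = min(1, 0.99) = 0.99
~(a ⊕ ~((c ⊕ 1) ∨ (a ∨ a))) = 1 − 0.99 = 0.01
(c ⊗ b) ⊕ ~(a ⊕ ~((c ⊕ 1) ∨ (a ∨ a))) = min(1, 0.11 + 0.01) = min(1, 0.12) = 0.12

0.12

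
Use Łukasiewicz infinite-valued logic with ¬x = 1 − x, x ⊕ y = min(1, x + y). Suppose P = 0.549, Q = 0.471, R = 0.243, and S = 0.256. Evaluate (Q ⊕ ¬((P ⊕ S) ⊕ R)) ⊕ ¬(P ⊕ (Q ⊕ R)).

P ⊕ S = min(1, 0.549 + 0.256) = min(1, 0.805) = 0.805
(P ⊕ S) ⊕ R = min(1, 0.805 + 0.243) = min(1, 1.048) = 1.000
¬((P ⊕ S) ⊕ R) = 1 − 1.000 = 0.000
Q ⊕ ¬((P ⊕ S) ⊕ R) = min(1, 0.471 + 0.000) = min(1, 0.471) = 0.471
Q ⊕ R = min(1, 0.471 + 0.243) = min(1, 0.714) = 0.714
P ⊕ (Q ⊕ R) = min(1, 0.549 + 0.714) = min(1, 1.263) = 1.000
¬(P ⊕ (Q ⊕ R)) = 1 − 1.000 = 0.000
(Q ⊕ ¬((P ⊕ S) ⊕ R)) ⊕ ¬(P ⊕ (Q ⊕ R)) = min(1, 0.471 + 0.000) = min(1, 0.471) = 0.471

0.471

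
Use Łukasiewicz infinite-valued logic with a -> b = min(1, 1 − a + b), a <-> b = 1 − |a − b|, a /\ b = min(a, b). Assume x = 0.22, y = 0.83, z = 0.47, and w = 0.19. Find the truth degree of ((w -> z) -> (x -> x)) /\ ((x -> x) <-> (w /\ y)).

w -> z = min(1, 1 − 0.19 + 0.47) = min(1, 1.28) = 1.00
x -> x = min(1, 1 − 0.22 + 0.22) = min(1, 1.00) = 1.00
(w -> z) -> (x -> x) = min(1, 1 − 1.00 + 1.00) = min(1, 1.00) = 1.00
w /\ y = min(0.19, 0.83) = 0.19
(x -> x) <-> (w /\ y) = 1 − |1.00 − 0.19| = 1 − 0.81 = 0.19
((w -> z) -> (x -> x)) /\ ((x -> x) <-> (w /\ y)) = min(1.00, 0.19) = 0.19

0.19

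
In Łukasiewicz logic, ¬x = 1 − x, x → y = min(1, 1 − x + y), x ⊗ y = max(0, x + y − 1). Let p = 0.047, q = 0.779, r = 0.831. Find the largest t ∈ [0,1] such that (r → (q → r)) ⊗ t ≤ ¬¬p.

0.047

q → r = min(1, 1 − 0.779 + 0.831) = min(1, 1.052) = 1.000
r → (q → r) = min(1, 1 − 0.831 + 1.000) = min(1, 1.169) = 1.000
So the left factor is r → (q → r) = 1.000.
¬p = 1 − 0.047 = 0.953
¬¬p = 1 − 0.953 = 0.047
So the right-hand bound is ¬¬p = 0.047.
The residuum of the Łukasiewicz t-norm gives the supremum: min(1, 1 − 1.000 + 0.047).
1 − 1.000 + 0.047 = 0.047, so t = min(1, 0.047) = 0.047.
Check: 1.000 ⊗ 0.047 = max(0, 0.047) = 0.047 ≤ 0.047.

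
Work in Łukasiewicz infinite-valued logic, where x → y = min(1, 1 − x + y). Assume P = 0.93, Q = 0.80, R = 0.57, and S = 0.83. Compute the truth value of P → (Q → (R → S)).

R → S = min(1, 1 − 0.57 + 0.83) = min(1, 1.26) = 1.00
Q → (R → S) = min(1, 1 − 0.80 + 1.00) = min(1, 1.20) = 1.00
P → (Q → (R → S)) = min(1, 1 − 0.93 + 1.00) = min(1, 1.07) = 1.00

1.00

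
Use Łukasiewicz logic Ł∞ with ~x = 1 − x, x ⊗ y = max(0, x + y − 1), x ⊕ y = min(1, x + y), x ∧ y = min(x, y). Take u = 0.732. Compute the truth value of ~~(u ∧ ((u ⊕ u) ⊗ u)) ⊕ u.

u ⊕ u = min(1, 0.732 + 0.732) = min(1, 1.464) = 1.000
(u ⊕ u) ⊗ u = max(0, 1.000 + 0.732 − 1) = max(0, 0.732) = 0.732
u ∧ ((u ⊕ u) ⊗ u) = min(0.732, 0.732) = 0.732
~(u ∧ ((u ⊕ u) ⊗ u)) = 1 − 0.732 = 0.268
~~(u ∧ ((u ⊕ u) ⊗ u)) = 1 − 0.268 = 0.732
~~(u ∧ ((u ⊕ u) ⊗ u)) ⊕ u = min(1, 0.732 + 0.732) = min(1, 1.464) = 1.000

1.000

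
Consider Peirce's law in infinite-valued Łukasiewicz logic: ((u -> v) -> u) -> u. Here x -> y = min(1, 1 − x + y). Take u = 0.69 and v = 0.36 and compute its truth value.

u -> v = min(1, 1 − 0.69 + 0.36) = min(1, 0.67) = 0.67
(u -> v) -> u = min(1, 1 − 0.67 + 0.69) = min(1, 1.02) = 1.00
((u -> v) -> u) -> u = min(1, 1 − 1.00 + 0.69) = min(1, 0.69) = 0.69
(The value 0.69 < 1 shows this instance is not satisfied; not a Ł∞-tautology in general.)

0.69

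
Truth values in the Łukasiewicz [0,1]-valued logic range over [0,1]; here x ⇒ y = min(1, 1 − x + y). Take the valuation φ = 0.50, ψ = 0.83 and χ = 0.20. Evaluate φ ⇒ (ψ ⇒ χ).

0.87

ψ ⇒ χ = min(1, 1 − 0.83 + 0.20) = min(1, 0.37) = 0.37
φ ⇒ (ψ ⇒ χ) = min(1, 1 − 0.50 + 0.37) = min(1, 0.87) = 0.87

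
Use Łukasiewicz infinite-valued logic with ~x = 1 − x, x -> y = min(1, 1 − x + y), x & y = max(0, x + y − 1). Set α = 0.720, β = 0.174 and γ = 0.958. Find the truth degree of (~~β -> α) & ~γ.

~β = 1 − 0.174 = 0.826
~~β = 1 − 0.826 = 0.174
~~β -> α = min(1, 1 − 0.174 + 0.720) = min(1, 1.546) = 1.000
~γ = 1 − 0.958 = 0.042
(~~β -> α) & ~γ = max(0, 1.000 + 0.042 − 1) = max(0, 0.042) = 0.042

0.042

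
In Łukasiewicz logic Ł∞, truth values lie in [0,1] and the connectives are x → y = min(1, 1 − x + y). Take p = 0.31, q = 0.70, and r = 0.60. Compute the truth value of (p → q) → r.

p → q = min(1, 1 − 0.31 + 0.70) = min(1, 1.39) = 1.00
(p → q) → r = min(1, 1 − 1.00 + 0.60) = min(1, 0.60) = 0.60

0.60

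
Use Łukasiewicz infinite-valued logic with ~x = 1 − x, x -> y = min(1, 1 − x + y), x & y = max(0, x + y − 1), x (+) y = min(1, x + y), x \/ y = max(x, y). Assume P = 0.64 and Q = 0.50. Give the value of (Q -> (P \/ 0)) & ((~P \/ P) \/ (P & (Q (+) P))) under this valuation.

0.64

P \/ 0 = max(0.64, 0.00) = 0.64
Q -> (P \/ 0) = min(1, 1 − 0.50 + 0.64) = min(1, 1.14) = 1.00
~P = 1 − 0.64 = 0.36
~P \/ P = max(0.36, 0.64) = 0.64
Q (+) P = min(1, 0.50 + 0.64) = min(1, 1.14) = 1.00
P & (Q (+) P) = max(0, 0.64 + 1.00 − 1) = max(0, 0.64) = 0.64
(~P \/ P) \/ (P & (Q (+) P)) = max(0.64, 0.64) = 0.64
(Q -> (P \/ 0)) & ((~P \/ P) \/ (P & (Q (+) P))) = max(0, 1.00 + 0.64 − 1) = max(0, 0.64) = 0.64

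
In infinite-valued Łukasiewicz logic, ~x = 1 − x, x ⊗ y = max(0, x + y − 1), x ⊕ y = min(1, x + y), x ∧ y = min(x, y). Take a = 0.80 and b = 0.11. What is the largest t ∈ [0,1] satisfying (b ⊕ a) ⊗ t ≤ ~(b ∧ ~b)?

0.98

b ⊕ a = min(1, 0.11 + 0.80) = min(1, 0.91) = 0.91
So the left factor is b ⊕ a = 0.91.
~b = 1 − 0.11 = 0.89
b ∧ ~b = min(0.11, 0.89) = 0.11
~(b ∧ ~b) = 1 − 0.11 = 0.89
So the right-hand bound is ~(b ∧ ~b) = 0.89.
The residuum of the Łukasiewicz t-norm gives the supremum: min(1, 1 − 0.91 + 0.89).
1 − 0.91 + 0.89 = 0.98, so t = min(1, 0.98) = 0.98.
Check: 0.91 ⊗ 0.98 = max(0, 0.89) = 0.89 ≤ 0.89.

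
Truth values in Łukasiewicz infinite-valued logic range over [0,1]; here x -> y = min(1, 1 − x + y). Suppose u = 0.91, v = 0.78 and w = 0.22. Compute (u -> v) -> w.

0.35

u -> v = min(1, 1 − 0.91 + 0.78) = min(1, 0.87) = 0.87
(u -> v) -> w = min(1, 1 − 0.87 + 0.22) = min(1, 0.35) = 0.35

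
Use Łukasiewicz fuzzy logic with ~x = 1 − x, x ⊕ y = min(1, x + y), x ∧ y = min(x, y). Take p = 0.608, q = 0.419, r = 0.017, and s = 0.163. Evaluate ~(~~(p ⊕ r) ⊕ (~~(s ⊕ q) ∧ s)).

0.212

p ⊕ r = min(1, 0.608 + 0.017) = min(1, 0.625) = 0.625
~(p ⊕ r) = 1 − 0.625 = 0.375
~~(p ⊕ r) = 1 − 0.375 = 0.625
s ⊕ q = min(1, 0.163 + 0.419) = min(1, 0.582) = 0.582
~(s ⊕ q) = 1 − 0.582 = 0.418
~~(s ⊕ q) = 1 − 0.418 = 0.582
~~(s ⊕ q) ∧ s = min(0.582, 0.163) = 0.163
~~(p ⊕ r) ⊕ (~~(s ⊕ q) ∧ s) = min(1, 0.625 + 0.163) = min(1, 0.788) = 0.788
~(~~(p ⊕ r) ⊕ (~~(s ⊕ q) ∧ s)) = 1 − 0.788 = 0.212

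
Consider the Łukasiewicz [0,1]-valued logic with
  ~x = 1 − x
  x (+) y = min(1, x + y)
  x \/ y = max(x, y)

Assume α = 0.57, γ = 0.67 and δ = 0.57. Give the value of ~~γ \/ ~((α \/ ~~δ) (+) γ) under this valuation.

~γ = 1 − 0.67 = 0.33
~~γ = 1 − 0.33 = 0.67
~δ = 1 − 0.57 = 0.43
~~δ = 1 − 0.43 = 0.57
α \/ ~~δ = max(0.57, 0.57) = 0.57
(α \/ ~~δ) (+) γ = min(1, 0.57 + 0.67) = min(1, 1.24) = 1.00
~((α \/ ~~δ) (+) γ) = 1 − 1.00 = 0.00
~~γ \/ ~((α \/ ~~δ) (+) γ) = max(0.67, 0.00) = 0.67

0.67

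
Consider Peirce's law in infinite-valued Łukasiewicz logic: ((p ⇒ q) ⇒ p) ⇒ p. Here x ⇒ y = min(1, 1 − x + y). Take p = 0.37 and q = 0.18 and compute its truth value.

0.81

p ⇒ q = min(1, 1 − 0.37 + 0.18) = min(1, 0.81) = 0.81
(p ⇒ q) ⇒ p = min(1, 1 − 0.81 + 0.37) = min(1, 0.56) = 0.56
((p ⇒ q) ⇒ p) ⇒ p = min(1, 1 − 0.56 + 0.37) = min(1, 0.81) = 0.81
(The value 0.81 < 1 shows this instance is not satisfied; not a Ł∞-tautology in general.)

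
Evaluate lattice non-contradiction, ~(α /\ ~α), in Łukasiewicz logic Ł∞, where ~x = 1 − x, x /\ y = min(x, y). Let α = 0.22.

~α = 1 − 0.22 = 0.78
α /\ ~α = min(0.22, 0.78) = 0.22
~(α /\ ~α) = 1 − 0.22 = 0.78
(The value 0.78 < 1 shows this instance is not satisfied; not a Ł∞-tautology — its value is 1 − min(a, 1−a).)

0.78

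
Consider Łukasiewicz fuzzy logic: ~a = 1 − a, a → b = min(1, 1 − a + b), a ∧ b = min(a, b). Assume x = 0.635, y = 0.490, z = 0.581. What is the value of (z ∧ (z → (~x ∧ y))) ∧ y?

~x = 1 − 0.635 = 0.365
~x ∧ y = min(0.365, 0.490) = 0.365
z → (~x ∧ y) = min(1, 1 − 0.581 + 0.365) = min(1, 0.784) = 0.784
z ∧ (z → (~x ∧ y)) = min(0.581, 0.784) = 0.581
(z ∧ (z → (~x ∧ y))) ∧ y = min(0.581, 0.490) = 0.490

0.490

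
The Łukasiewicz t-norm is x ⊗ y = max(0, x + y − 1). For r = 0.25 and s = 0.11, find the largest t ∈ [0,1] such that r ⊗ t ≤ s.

0.86

The residuum of the Łukasiewicz t-norm gives the supremum: min(1, 1 − 0.25 + 0.11).
1 − 0.25 + 0.11 = 0.86, so t = min(1, 0.86) = 0.86.
Check: 0.25 ⊗ 0.86 = max(0, 0.11) = 0.11 ≤ 0.11.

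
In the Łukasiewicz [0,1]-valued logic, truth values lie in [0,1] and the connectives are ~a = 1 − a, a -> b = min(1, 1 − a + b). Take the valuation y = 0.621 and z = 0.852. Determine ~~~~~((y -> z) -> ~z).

y -> z = min(1, 1 − 0.621 + 0.852) = min(1, 1.231) = 1.000
~z = 1 − 0.852 = 0.148
(y -> z) -> ~z = min(1, 1 − 1.000 + 0.148) = min(1, 0.148) = 0.148
~((y -> z) -> ~z) = 1 − 0.148 = 0.852
~~((y -> z) -> ~z) = 1 − 0.852 = 0.148
~~~((y -> z) -> ~z) = 1 − 0.148 = 0.852
~~~~((y -> z) -> ~z) = 1 − 0.852 = 0.148
~~~~~((y -> z) -> ~z) = 1 − 0.148 = 0.852

0.852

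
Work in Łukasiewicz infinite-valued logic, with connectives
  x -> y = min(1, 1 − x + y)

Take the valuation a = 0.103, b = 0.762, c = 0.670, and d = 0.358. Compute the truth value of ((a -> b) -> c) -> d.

a -> b = min(1, 1 − 0.103 + 0.762) = min(1, 1.659) = 1.000
(a -> b) -> c = min(1, 1 − 1.000 + 0.670) = min(1, 0.670) = 0.670
((a -> b) -> c) -> d = min(1, 1 − 0.670 + 0.358) = min(1, 0.688) = 0.688

0.688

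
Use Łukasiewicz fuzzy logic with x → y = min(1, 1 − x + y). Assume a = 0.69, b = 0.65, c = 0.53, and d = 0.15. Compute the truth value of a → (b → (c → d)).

1.00

c → d = min(1, 1 − 0.53 + 0.15) = min(1, 0.62) = 0.62
b → (c → d) = min(1, 1 − 0.65 + 0.62) = min(1, 0.97) = 0.97
a → (b → (c → d)) = min(1, 1 − 0.69 + 0.97) = min(1, 1.28) = 1.00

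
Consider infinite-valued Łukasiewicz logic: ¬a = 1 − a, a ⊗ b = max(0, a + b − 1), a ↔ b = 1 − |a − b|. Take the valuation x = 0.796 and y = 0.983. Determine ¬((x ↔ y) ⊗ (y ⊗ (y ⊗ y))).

0.238

x ↔ y = 1 − |0.796 − 0.983| = 1 − 0.187 = 0.813
y ⊗ y = max(0, 0.983 + 0.983 − 1) = max(0, 0.966) = 0.966
y ⊗ (y ⊗ y) = max(0, 0.983 + 0.966 − 1) = max(0, 0.949) = 0.949
(x ↔ y) ⊗ (y ⊗ (y ⊗ y)) = max(0, 0.813 + 0.949 − 1) = max(0, 0.762) = 0.762
¬((x ↔ y) ⊗ (y ⊗ (y ⊗ y))) = 1 − 0.762 = 0.238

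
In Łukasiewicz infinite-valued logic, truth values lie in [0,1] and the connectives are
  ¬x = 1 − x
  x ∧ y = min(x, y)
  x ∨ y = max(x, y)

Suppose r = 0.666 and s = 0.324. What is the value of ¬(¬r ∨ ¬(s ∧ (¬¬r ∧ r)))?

0.324

¬r = 1 − 0.666 = 0.334
¬¬r = 1 − 0.334 = 0.666
¬¬r ∧ r = min(0.666, 0.666) = 0.666
s ∧ (¬¬r ∧ r) = min(0.324, 0.666) = 0.324
¬(s ∧ (¬¬r ∧ r)) = 1 − 0.324 = 0.676
¬r ∨ ¬(s ∧ (¬¬r ∧ r)) = max(0.334, 0.676) = 0.676
¬(¬r ∨ ¬(s ∧ (¬¬r ∧ r))) = 1 − 0.676 = 0.324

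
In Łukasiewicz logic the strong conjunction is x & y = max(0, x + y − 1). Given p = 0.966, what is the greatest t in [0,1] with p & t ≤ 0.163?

The residuum of the Łukasiewicz t-norm gives the supremum: min(1, 1 − 0.966 + 0.163).
1 − 0.966 + 0.163 = 0.197, so t = min(1, 0.197) = 0.197.
Check: 0.966 & 0.197 = max(0, 0.163) = 0.163 ≤ 0.163.

0.197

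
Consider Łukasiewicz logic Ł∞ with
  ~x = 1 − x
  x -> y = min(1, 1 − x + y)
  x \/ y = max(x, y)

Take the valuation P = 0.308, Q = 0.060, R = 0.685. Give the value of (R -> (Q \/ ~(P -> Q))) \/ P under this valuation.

P -> Q = min(1, 1 − 0.308 + 0.060) = min(1, 0.752) = 0.752
~(P -> Q) = 1 − 0.752 = 0.248
Q \/ ~(P -> Q) = max(0.060, 0.248) = 0.248
R -> (Q \/ ~(P -> Q)) = min(1, 1 − 0.685 + 0.248) = min(1, 0.563) = 0.563
(R -> (Q \/ ~(P -> Q))) \/ P = max(0.563, 0.308) = 0.563

0.563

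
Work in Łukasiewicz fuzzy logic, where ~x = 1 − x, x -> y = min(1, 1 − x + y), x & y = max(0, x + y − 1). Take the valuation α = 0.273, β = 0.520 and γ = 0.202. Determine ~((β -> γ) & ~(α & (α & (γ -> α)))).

0.318

β -> γ = min(1, 1 − 0.520 + 0.202) = min(1, 0.682) = 0.682
γ -> α = min(1, 1 − 0.202 + 0.273) = min(1, 1.071) = 1.000
α & (γ -> α) = max(0, 0.273 + 1.000 − 1) = max(0, 0.273) = 0.273
α & (α & (γ -> α)) = max(0, 0.273 + 0.273 − 1) = max(0, -0.454) = 0.000
~(α & (α & (γ -> α))) = 1 − 0.000 = 1.000
(β -> γ) & ~(α & (α & (γ -> α))) = max(0, 0.682 + 1.000 − 1) = max(0, 0.682) = 0.682
~((β -> γ) & ~(α & (α & (γ -> α)))) = 1 − 0.682 = 0.318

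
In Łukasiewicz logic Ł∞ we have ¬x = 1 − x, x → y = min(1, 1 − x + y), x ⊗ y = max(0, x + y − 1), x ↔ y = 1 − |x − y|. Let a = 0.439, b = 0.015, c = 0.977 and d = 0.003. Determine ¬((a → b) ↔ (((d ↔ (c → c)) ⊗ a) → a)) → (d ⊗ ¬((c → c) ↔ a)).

a → b = min(1, 1 − 0.439 + 0.015) = min(1, 0.576) = 0.576
c → c = min(1, 1 − 0.977 + 0.977) = min(1, 1.000) = 1.000
d ↔ (c → c) = 1 − |0.003 − 1.000| = 1 − 0.997 = 0.003
(d ↔ (c → c)) ⊗ a = max(0, 0.003 + 0.439 − 1) = max(0, -0.558) = 0.000
((d ↔ (c → c)) ⊗ a) → a = min(1, 1 − 0.000 + 0.439) = min(1, 1.439) = 1.000
(a → b) ↔ (((d ↔ (c → c)) ⊗ a) → a) = 1 − |0.576 − 1.000| = 1 − 0.424 = 0.576
¬((a → b) ↔ (((d ↔ (c → c)) ⊗ a) → a)) = 1 − 0.576 = 0.424
(c → c) ↔ a = 1 − |1.000 − 0.439| = 1 − 0.561 = 0.439
¬((c → c) ↔ a) = 1 − 0.439 = 0.561
d ⊗ ¬((c → c) ↔ a) = max(0, 0.003 + 0.561 − 1) = max(0, -0.436) = 0.000
¬((a → b) ↔ (((d ↔ (c → c)) ⊗ a) → a)) → (d ⊗ ¬((c → c) ↔ a)) = min(1, 1 − 0.424 + 0.000) = min(1, 0.576) = 0.576

0.576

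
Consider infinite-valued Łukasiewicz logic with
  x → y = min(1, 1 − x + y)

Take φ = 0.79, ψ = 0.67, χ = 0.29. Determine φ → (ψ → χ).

ψ → χ = min(1, 1 − 0.67 + 0.29) = min(1, 0.62) = 0.62
φ → (ψ → χ) = min(1, 1 − 0.79 + 0.62) = min(1, 0.83) = 0.83

0.83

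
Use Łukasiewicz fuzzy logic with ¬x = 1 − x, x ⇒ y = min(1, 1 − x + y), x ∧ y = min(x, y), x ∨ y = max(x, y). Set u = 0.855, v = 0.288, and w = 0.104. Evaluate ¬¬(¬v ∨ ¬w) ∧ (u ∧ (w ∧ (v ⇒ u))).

0.104

¬v = 1 − 0.288 = 0.712
¬w = 1 − 0.104 = 0.896
¬v ∨ ¬w = max(0.712, 0.896) = 0.896
¬(¬v ∨ ¬w) = 1 − 0.896 = 0.104
¬¬(¬v ∨ ¬w) = 1 − 0.104 = 0.896
v ⇒ u = min(1, 1 − 0.288 + 0.855) = min(1, 1.567) = 1.000
w ∧ (v ⇒ u) = min(0.104, 1.000) = 0.104
u ∧ (w ∧ (v ⇒ u)) = min(0.855, 0.104) = 0.104
¬¬(¬v ∨ ¬w) ∧ (u ∧ (w ∧ (v ⇒ u))) = min(0.896, 0.104) = 0.104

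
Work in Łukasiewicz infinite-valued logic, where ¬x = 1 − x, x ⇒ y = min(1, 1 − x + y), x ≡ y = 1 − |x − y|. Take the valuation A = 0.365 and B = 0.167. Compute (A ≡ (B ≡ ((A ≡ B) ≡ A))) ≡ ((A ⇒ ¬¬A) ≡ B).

A ≡ B = 1 − |0.365 − 0.167| = 1 − 0.198 = 0.802
(A ≡ B) ≡ A = 1 − |0.802 − 0.365| = 1 − 0.437 = 0.563
B ≡ ((A ≡ B) ≡ A) = 1 − |0.167 − 0.563| = 1 − 0.396 = 0.604
A ≡ (B ≡ ((A ≡ B) ≡ A)) = 1 − |0.365 − 0.604| = 1 − 0.239 = 0.761
¬A = 1 − 0.365 = 0.635
¬¬A = 1 − 0.635 = 0.365
A ⇒ ¬¬A = min(1, 1 − 0.365 + 0.365) = min(1, 1.000) = 1.000
(A ⇒ ¬¬A) ≡ B = 1 − |1.000 − 0.167| = 1 − 0.833 = 0.167
(A ≡ (B ≡ ((A ≡ B) ≡ A))) ≡ ((A ⇒ ¬¬A) ≡ B) = 1 − |0.761 − 0.167| = 1 − 0.594 = 0.406

0.406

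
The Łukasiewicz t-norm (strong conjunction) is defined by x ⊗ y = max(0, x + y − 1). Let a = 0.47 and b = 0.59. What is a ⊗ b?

a ⊗ b = max(0, 0.47 + 0.59 − 1) = max(0, 0.06) = 0.06
For comparison, the Gödel (minimum) t-norm min(x, y) would give 0.47.

0.06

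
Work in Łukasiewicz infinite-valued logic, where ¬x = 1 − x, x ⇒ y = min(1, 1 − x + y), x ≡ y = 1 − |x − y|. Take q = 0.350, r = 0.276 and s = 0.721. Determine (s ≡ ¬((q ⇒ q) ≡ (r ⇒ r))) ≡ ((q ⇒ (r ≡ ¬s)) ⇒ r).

0.997

q ⇒ q = min(1, 1 − 0.350 + 0.350) = min(1, 1.000) = 1.000
r ⇒ r = min(1, 1 − 0.276 + 0.276) = min(1, 1.000) = 1.000
(q ⇒ q) ≡ (r ⇒ r) = 1 − |1.000 − 1.000| = 1 − 0.000 = 1.000
¬((q ⇒ q) ≡ (r ⇒ r)) = 1 − 1.000 = 0.000
s ≡ ¬((q ⇒ q) ≡ (r ⇒ r)) = 1 − |0.721 − 0.000| = 1 − 0.721 = 0.279
¬s = 1 − 0.721 = 0.279
r ≡ ¬s = 1 − |0.276 − 0.279| = 1 − 0.003 = 0.997
q ⇒ (r ≡ ¬s) = min(1, 1 − 0.350 + 0.997) = min(1, 1.647) = 1.000
(q ⇒ (r ≡ ¬s)) ⇒ r = min(1, 1 − 1.000 + 0.276) = min(1, 0.276) = 0.276
(s ≡ ¬((q ⇒ q) ≡ (r ⇒ r))) ≡ ((q ⇒ (r ≡ ¬s)) ⇒ r) = 1 − |0.279 − 0.276| = 1 − 0.003 = 0.997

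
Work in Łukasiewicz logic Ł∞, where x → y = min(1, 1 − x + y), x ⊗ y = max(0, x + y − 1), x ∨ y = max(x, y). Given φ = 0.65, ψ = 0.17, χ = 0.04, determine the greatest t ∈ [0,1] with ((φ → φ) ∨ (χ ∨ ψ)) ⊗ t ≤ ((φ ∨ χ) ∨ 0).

φ → φ = min(1, 1 − 0.65 + 0.65) = min(1, 1.00) = 1.00
χ ∨ ψ = max(0.04, 0.17) = 0.17
(φ → φ) ∨ (χ ∨ ψ) = max(1.00, 0.17) = 1.00
So the left factor is (φ → φ) ∨ (χ ∨ ψ) = 1.00.
φ ∨ χ = max(0.65, 0.04) = 0.65
(φ ∨ χ) ∨ 0 = max(0.65, 0.00) = 0.65
So the right-hand bound is (φ ∨ χ) ∨ 0 = 0.65.
The residuum of the Łukasiewicz t-norm gives the supremum: min(1, 1 − 1.00 + 0.65).
1 − 1.00 + 0.65 = 0.65, so t = min(1, 0.65) = 0.65.
Check: 1.00 ⊗ 0.65 = max(0, 0.65) = 0.65 ≤ 0.65.

0.65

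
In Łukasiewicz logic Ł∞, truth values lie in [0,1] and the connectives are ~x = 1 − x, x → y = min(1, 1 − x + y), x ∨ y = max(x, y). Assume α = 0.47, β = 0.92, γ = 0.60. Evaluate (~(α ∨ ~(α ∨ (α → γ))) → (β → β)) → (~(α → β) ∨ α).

α → γ = min(1, 1 − 0.47 + 0.60) = min(1, 1.13) = 1.00
α ∨ (α → γ) = max(0.47, 1.00) = 1.00
~(α ∨ (α → γ)) = 1 − 1.00 = 0.00
α ∨ ~(α ∨ (α → γ)) = max(0.47, 0.00) = 0.47
~(α ∨ ~(α ∨ (α → γ))) = 1 − 0.47 = 0.53
β → β = min(1, 1 − 0.92 + 0.92) = min(1, 1.00) = 1.00
~(α ∨ ~(α ∨ (α → γ))) → (β → β) = min(1, 1 − 0.53 + 1.00) = min(1, 1.47) = 1.00
α → β = min(1, 1 − 0.47 + 0.92) = min(1, 1.45) = 1.00
~(α → β) = 1 − 1.00 = 0.00
~(α → β) ∨ α = max(0.00, 0.47) = 0.47
(~(α ∨ ~(α ∨ (α → γ))) → (β → β)) → (~(α → β) ∨ α) = min(1, 1 − 1.00 + 0.47) = min(1, 0.47) = 0.47

0.47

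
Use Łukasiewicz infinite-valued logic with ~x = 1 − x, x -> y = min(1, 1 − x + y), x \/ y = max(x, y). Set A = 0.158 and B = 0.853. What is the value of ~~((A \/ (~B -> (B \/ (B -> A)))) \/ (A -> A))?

~B = 1 − 0.853 = 0.147
B -> A = min(1, 1 − 0.853 + 0.158) = min(1, 0.305) = 0.305
B \/ (B -> A) = max(0.853, 0.305) = 0.853
~B -> (B \/ (B -> A)) = min(1, 1 − 0.147 + 0.853) = min(1, 1.706) = 1.000
A \/ (~B -> (B \/ (B -> A))) = max(0.158, 1.000) = 1.000
A -> A = min(1, 1 − 0.158 + 0.158) = min(1, 1.000) = 1.000
(A \/ (~B -> (B \/ (B -> A)))) \/ (A -> A) = max(1.000, 1.000) = 1.000
~((A \/ (~B -> (B \/ (B -> A)))) \/ (A -> A)) = 1 − 1.000 = 0.000
~~((A \/ (~B -> (B \/ (B -> A)))) \/ (A -> A)) = 1 − 0.000 = 1.000

1.000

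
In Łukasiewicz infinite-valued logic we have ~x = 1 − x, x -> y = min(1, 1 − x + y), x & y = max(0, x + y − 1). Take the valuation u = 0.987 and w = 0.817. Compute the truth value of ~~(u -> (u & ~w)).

0.183

~w = 1 − 0.817 = 0.183
u & ~w = max(0, 0.987 + 0.183 − 1) = max(0, 0.170) = 0.170
u -> (u & ~w) = min(1, 1 − 0.987 + 0.170) = min(1, 0.183) = 0.183
~(u -> (u & ~w)) = 1 − 0.183 = 0.817
~~(u -> (u & ~w)) = 1 − 0.817 = 0.183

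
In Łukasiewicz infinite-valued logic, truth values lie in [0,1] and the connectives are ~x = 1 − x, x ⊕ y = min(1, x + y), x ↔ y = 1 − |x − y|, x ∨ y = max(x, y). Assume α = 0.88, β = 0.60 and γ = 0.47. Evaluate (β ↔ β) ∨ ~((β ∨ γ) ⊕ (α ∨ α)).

β ↔ β = 1 − |0.60 − 0.60| = 1 − 0.00 = 1.00
β ∨ γ = max(0.60, 0.47) = 0.60
α ∨ α = max(0.88, 0.88) = 0.88
(β ∨ γ) ⊕ (α ∨ α) = min(1, 0.60 + 0.88) = min(1, 1.48) = 1.00
~((β ∨ γ) ⊕ (α ∨ α)) = 1 − 1.00 = 0.00
(β ↔ β) ∨ ~((β ∨ γ) ⊕ (α ∨ α)) = max(1.00, 0.00) = 1.00

1.00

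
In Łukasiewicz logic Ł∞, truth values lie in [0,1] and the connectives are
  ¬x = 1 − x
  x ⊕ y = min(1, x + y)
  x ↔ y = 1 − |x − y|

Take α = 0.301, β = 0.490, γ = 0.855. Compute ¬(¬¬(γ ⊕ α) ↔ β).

0.510

γ ⊕ α = min(1, 0.855 + 0.301) = min(1, 1.156) = 1.000
¬(γ ⊕ α) = 1 − 1.000 = 0.000
¬¬(γ ⊕ α) = 1 − 0.000 = 1.000
¬¬(γ ⊕ α) ↔ β = 1 − |1.000 − 0.490| = 1 − 0.510 = 0.490
¬(¬¬(γ ⊕ α) ↔ β) = 1 − 0.490 = 0.510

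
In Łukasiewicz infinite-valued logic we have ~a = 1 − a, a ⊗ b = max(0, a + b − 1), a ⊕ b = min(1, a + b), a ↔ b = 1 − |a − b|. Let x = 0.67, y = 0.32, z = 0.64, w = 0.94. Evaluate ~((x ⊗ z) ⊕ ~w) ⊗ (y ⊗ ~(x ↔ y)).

0.00

x ⊗ z = max(0, 0.67 + 0.64 − 1) = max(0, 0.31) = 0.31
~w = 1 − 0.94 = 0.06
(x ⊗ z) ⊕ ~w = min(1, 0.31 + 0.06) = min(1, 0.37) = 0.37
~((x ⊗ z) ⊕ ~w) = 1 − 0.37 = 0.63
x ↔ y = 1 − |0.67 − 0.32| = 1 − 0.35 = 0.65
~(x ↔ y) = 1 − 0.65 = 0.35
y ⊗ ~(x ↔ y) = max(0, 0.32 + 0.35 − 1) = max(0, -0.33) = 0.00
~((x ⊗ z) ⊕ ~w) ⊗ (y ⊗ ~(x ↔ y)) = max(0, 0.63 + 0.00 − 1) = max(0, -0.37) = 0.00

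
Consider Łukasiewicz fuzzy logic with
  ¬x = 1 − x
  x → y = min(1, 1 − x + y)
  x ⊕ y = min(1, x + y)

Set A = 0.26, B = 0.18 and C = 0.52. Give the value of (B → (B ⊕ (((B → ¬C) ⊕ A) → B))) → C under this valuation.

0.52

¬C = 1 − 0.52 = 0.48
B → ¬C = min(1, 1 − 0.18 + 0.48) = min(1, 1.30) = 1.00
(B → ¬C) ⊕ A = min(1, 1.00 + 0.26) = min(1, 1.26) = 1.00
((B → ¬C) ⊕ A) → B = min(1, 1 − 1.00 + 0.18) = min(1, 0.18) = 0.18
B ⊕ (((B → ¬C) ⊕ A) → B) = min(1, 0.18 + 0.18) = min(1, 0.36) = 0.36
B → (B ⊕ (((B → ¬C) ⊕ A) → B)) = min(1, 1 − 0.18 + 0.36) = min(1, 1.18) = 1.00
(B → (B ⊕ (((B → ¬C) ⊕ A) → B))) → C = min(1, 1 − 1.00 + 0.52) = min(1, 0.52) = 0.52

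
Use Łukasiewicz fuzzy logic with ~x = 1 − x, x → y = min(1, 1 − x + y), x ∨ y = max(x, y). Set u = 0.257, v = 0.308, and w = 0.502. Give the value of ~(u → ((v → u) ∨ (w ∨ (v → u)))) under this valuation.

v → u = min(1, 1 − 0.308 + 0.257) = min(1, 0.949) = 0.949
w ∨ (v → u) = max(0.502, 0.949) = 0.949
(v → u) ∨ (w ∨ (v → u)) = max(0.949, 0.949) = 0.949
u → ((v → u) ∨ (w ∨ (v → u))) = min(1, 1 − 0.257 + 0.949) = min(1, 1.692) = 1.000
~(u → ((v → u) ∨ (w ∨ (v → u)))) = 1 − 1.000 = 0.000

0.000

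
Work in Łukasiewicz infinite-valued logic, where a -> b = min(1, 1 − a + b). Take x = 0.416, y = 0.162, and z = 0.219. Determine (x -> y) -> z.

x -> y = min(1, 1 − 0.416 + 0.162) = min(1, 0.746) = 0.746
(x -> y) -> z = min(1, 1 − 0.746 + 0.219) = min(1, 0.473) = 0.473

0.473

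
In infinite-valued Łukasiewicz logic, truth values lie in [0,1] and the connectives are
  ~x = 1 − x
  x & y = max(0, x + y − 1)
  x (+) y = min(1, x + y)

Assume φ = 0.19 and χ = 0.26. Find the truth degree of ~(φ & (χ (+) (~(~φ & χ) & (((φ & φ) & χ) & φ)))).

~φ = 1 − 0.19 = 0.81
~φ & χ = max(0, 0.81 + 0.26 − 1) = max(0, 0.07) = 0.07
~(~φ & χ) = 1 − 0.07 = 0.93
φ & φ = max(0, 0.19 + 0.19 − 1) = max(0, -0.62) = 0.00
(φ & φ) & χ = max(0, 0.00 + 0.26 − 1) = max(0, -0.74) = 0.00
((φ & φ) & χ) & φ = max(0, 0.00 + 0.19 − 1) = max(0, -0.81) = 0.00
~(~φ & χ) & (((φ & φ) & χ) & φ) = max(0, 0.93 + 0.00 − 1) = max(0, -0.07) = 0.00
χ (+) (~(~φ & χ) & (((φ & φ) & χ) & φ)) = min(1, 0.26 + 0.00) = min(1, 0.26) = 0.26
φ & (χ (+) (~(~φ & χ) & (((φ & φ) & χ) & φ))) = max(0, 0.19 + 0.26 − 1) = max(0, -0.55) = 0.00
~(φ & (χ (+) (~(~φ & χ) & (((φ & φ) & χ) & φ)))) = 1 − 0.00 = 1.00

1.00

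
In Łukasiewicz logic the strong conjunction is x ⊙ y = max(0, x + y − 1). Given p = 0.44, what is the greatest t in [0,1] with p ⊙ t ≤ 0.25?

0.81

The residuum of the Łukasiewicz t-norm gives the supremum: min(1, 1 − 0.44 + 0.25).
1 − 0.44 + 0.25 = 0.81, so t = min(1, 0.81) = 0.81.
Check: 0.44 ⊙ 0.81 = max(0, 0.25) = 0.25 ≤ 0.25.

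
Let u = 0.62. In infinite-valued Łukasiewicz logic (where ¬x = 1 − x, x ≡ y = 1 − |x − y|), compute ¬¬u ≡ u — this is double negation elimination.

¬u = 1 − 0.62 = 0.38
¬¬u = 1 − 0.38 = 0.62
¬¬u ≡ u = 1 − |0.62 − 0.62| = 1 − 0.00 = 1.00
(As expected: always 1 in Ł∞ since negation is involutive.)

1.00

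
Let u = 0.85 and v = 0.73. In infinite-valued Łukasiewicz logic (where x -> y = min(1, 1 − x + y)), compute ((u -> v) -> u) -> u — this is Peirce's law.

0.88

u -> v = min(1, 1 − 0.85 + 0.73) = min(1, 0.88) = 0.88
(u -> v) -> u = min(1, 1 − 0.88 + 0.85) = min(1, 0.97) = 0.97
((u -> v) -> u) -> u = min(1, 1 − 0.97 + 0.85) = min(1, 0.88) = 0.88
(The value 0.88 < 1 shows this instance is not satisfied; not a Ł∞-tautology in general.)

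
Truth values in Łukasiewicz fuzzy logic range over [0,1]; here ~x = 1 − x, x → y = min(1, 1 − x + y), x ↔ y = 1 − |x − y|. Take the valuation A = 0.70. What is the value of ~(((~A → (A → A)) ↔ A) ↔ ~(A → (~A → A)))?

0.70

~A = 1 − 0.70 = 0.30
A → A = min(1, 1 − 0.70 + 0.70) = min(1, 1.00) = 1.00
~A → (A → A) = min(1, 1 − 0.30 + 1.00) = min(1, 1.70) = 1.00
(~A → (A → A)) ↔ A = 1 − |1.00 − 0.70| = 1 − 0.30 = 0.70
~A → A = min(1, 1 − 0.30 + 0.70) = min(1, 1.40) = 1.00
A → (~A → A) = min(1, 1 − 0.70 + 1.00) = min(1, 1.30) = 1.00
~(A → (~A → A)) = 1 − 1.00 = 0.00
((~A → (A → A)) ↔ A) ↔ ~(A → (~A → A)) = 1 − |0.70 − 0.00| = 1 − 0.70 = 0.30
~(((~A → (A → A)) ↔ A) ↔ ~(A → (~A → A))) = 1 − 0.30 = 0.70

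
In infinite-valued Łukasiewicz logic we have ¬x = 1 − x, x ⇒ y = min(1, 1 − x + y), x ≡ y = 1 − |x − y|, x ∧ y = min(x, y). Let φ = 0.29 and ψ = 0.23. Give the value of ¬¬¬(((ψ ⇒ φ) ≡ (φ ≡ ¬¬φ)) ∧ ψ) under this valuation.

ψ ⇒ φ = min(1, 1 − 0.23 + 0.29) = min(1, 1.06) = 1.00
¬φ = 1 − 0.29 = 0.71
¬¬φ = 1 − 0.71 = 0.29
φ ≡ ¬¬φ = 1 − |0.29 − 0.29| = 1 − 0.00 = 1.00
(ψ ⇒ φ) ≡ (φ ≡ ¬¬φ) = 1 − |1.00 − 1.00| = 1 − 0.00 = 1.00
((ψ ⇒ φ) ≡ (φ ≡ ¬¬φ)) ∧ ψ = min(1.00, 0.23) = 0.23
¬(((ψ ⇒ φ) ≡ (φ ≡ ¬¬φ)) ∧ ψ) = 1 − 0.23 = 0.77
¬¬(((ψ ⇒ φ) ≡ (φ ≡ ¬¬φ)) ∧ ψ) = 1 − 0.77 = 0.23
¬¬¬(((ψ ⇒ φ) ≡ (φ ≡ ¬¬φ)) ∧ ψ) = 1 − 0.23 = 0.77

0.77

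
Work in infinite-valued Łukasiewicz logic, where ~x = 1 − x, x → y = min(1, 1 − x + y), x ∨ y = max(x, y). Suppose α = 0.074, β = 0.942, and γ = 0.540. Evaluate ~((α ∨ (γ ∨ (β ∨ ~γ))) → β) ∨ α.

~γ = 1 − 0.540 = 0.460
β ∨ ~γ = max(0.942, 0.460) = 0.942
γ ∨ (β ∨ ~γ) = max(0.540, 0.942) = 0.942
α ∨ (γ ∨ (β ∨ ~γ)) = max(0.074, 0.942) = 0.942
(α ∨ (γ ∨ (β ∨ ~γ))) → β = min(1, 1 − 0.942 + 0.942) = min(1, 1.000) = 1.000
~((α ∨ (γ ∨ (β ∨ ~γ))) → β) = 1 − 1.000 = 0.000
~((α ∨ (γ ∨ (β ∨ ~γ))) → β) ∨ α = max(0.000, 0.074) = 0.074

0.074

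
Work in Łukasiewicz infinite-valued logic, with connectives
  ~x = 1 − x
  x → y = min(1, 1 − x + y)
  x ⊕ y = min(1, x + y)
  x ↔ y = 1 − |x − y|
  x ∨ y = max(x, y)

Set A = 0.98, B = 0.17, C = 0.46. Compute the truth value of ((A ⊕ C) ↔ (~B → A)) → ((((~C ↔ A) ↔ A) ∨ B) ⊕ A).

1.00

A ⊕ C = min(1, 0.98 + 0.46) = min(1, 1.44) = 1.00
~B = 1 − 0.17 = 0.83
~B → A = min(1, 1 − 0.83 + 0.98) = min(1, 1.15) = 1.00
(A ⊕ C) ↔ (~B → A) = 1 − |1.00 − 1.00| = 1 − 0.00 = 1.00
~C = 1 − 0.46 = 0.54
~C ↔ A = 1 − |0.54 − 0.98| = 1 − 0.44 = 0.56
(~C ↔ A) ↔ A = 1 − |0.56 − 0.98| = 1 − 0.42 = 0.58
((~C ↔ A) ↔ A) ∨ B = max(0.58, 0.17) = 0.58
(((~C ↔ A) ↔ A) ∨ B) ⊕ A = min(1, 0.58 + 0.98) = min(1, 1.56) = 1.00
((A ⊕ C) ↔ (~B → A)) → ((((~C ↔ A) ↔ A) ∨ B) ⊕ A) = min(1, 1 − 1.00 + 1.00) = min(1, 1.00) = 1.00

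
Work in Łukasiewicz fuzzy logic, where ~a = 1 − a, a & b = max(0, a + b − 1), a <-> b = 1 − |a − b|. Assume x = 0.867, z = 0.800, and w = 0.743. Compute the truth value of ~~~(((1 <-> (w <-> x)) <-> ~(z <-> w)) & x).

0.952

w <-> x = 1 − |0.743 − 0.867| = 1 − 0.124 = 0.876
1 <-> (w <-> x) = 1 − |1.000 − 0.876| = 1 − 0.124 = 0.876
z <-> w = 1 − |0.800 − 0.743| = 1 − 0.057 = 0.943
~(z <-> w) = 1 − 0.943 = 0.057
(1 <-> (w <-> x)) <-> ~(z <-> w) = 1 − |0.876 − 0.057| = 1 − 0.819 = 0.181
((1 <-> (w <-> x)) <-> ~(z <-> w)) & x = max(0, 0.181 + 0.867 − 1) = max(0, 0.048) = 0.048
~(((1 <-> (w <-> x)) <-> ~(z <-> w)) & x) = 1 − 0.048 = 0.952
~~(((1 <-> (w <-> x)) <-> ~(z <-> w)) & x) = 1 − 0.952 = 0.048
~~~(((1 <-> (w <-> x)) <-> ~(z <-> w)) & x) = 1 − 0.048 = 0.952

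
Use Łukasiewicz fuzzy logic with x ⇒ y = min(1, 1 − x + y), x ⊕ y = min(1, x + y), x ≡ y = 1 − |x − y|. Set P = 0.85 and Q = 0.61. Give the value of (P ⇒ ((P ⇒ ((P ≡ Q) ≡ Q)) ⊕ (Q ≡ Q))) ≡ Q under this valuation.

0.61

P ≡ Q = 1 − |0.85 − 0.61| = 1 − 0.24 = 0.76
(P ≡ Q) ≡ Q = 1 − |0.76 − 0.61| = 1 − 0.15 = 0.85
P ⇒ ((P ≡ Q) ≡ Q) = min(1, 1 − 0.85 + 0.85) = min(1, 1.00) = 1.00
Q ≡ Q = 1 − |0.61 − 0.61| = 1 − 0.00 = 1.00
(P ⇒ ((P ≡ Q) ≡ Q)) ⊕ (Q ≡ Q) = min(1, 1.00 + 1.00) = min(1, 2.00) = 1.00
P ⇒ ((P ⇒ ((P ≡ Q) ≡ Q)) ⊕ (Q ≡ Q)) = min(1, 1 − 0.85 + 1.00) = min(1, 1.15) = 1.00
(P ⇒ ((P ⇒ ((P ≡ Q) ≡ Q)) ⊕ (Q ≡ Q))) ≡ Q = 1 − |1.00 − 0.61| = 1 − 0.39 = 0.61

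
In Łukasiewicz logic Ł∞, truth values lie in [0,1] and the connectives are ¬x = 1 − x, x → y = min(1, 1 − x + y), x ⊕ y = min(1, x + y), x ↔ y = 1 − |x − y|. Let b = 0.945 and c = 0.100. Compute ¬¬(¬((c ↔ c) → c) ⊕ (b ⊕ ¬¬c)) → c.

0.100

c ↔ c = 1 − |0.100 − 0.100| = 1 − 0.000 = 1.000
(c ↔ c) → c = min(1, 1 − 1.000 + 0.100) = min(1, 0.100) = 0.100
¬((c ↔ c) → c) = 1 − 0.100 = 0.900
¬c = 1 − 0.100 = 0.900
¬¬c = 1 − 0.900 = 0.100
b ⊕ ¬¬c = min(1, 0.945 + 0.100) = min(1, 1.045) = 1.000
¬((c ↔ c) → c) ⊕ (b ⊕ ¬¬c) = min(1, 0.900 + 1.000) = min(1, 1.900) = 1.000
¬(¬((c ↔ c) → c) ⊕ (b ⊕ ¬¬c)) = 1 − 1.000 = 0.000
¬¬(¬((c ↔ c) → c) ⊕ (b ⊕ ¬¬c)) = 1 − 0.000 = 1.000
¬¬(¬((c ↔ c) → c) ⊕ (b ⊕ ¬¬c)) → c = min(1, 1 − 1.000 + 0.100) = min(1, 0.100) = 0.100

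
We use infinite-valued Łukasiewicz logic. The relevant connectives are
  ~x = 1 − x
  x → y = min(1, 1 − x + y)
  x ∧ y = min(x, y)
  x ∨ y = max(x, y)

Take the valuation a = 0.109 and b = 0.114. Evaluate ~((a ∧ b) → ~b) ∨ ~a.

a ∧ b = min(0.109, 0.114) = 0.109
~b = 1 − 0.114 = 0.886
(a ∧ b) → ~b = min(1, 1 − 0.109 + 0.886) = min(1, 1.777) = 1.000
~((a ∧ b) → ~b) = 1 − 1.000 = 0.000
~a = 1 − 0.109 = 0.891
~((a ∧ b) → ~b) ∨ ~a = max(0.000, 0.891) = 0.891

0.891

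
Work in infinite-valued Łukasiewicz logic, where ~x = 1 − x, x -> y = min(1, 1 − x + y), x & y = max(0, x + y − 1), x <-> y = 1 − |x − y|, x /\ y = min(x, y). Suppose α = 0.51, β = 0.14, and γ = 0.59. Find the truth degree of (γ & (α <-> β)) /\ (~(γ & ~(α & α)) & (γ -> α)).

α <-> β = 1 − |0.51 − 0.14| = 1 − 0.37 = 0.63
γ & (α <-> β) = max(0, 0.59 + 0.63 − 1) = max(0, 0.22) = 0.22
α & α = max(0, 0.51 + 0.51 − 1) = max(0, 0.02) = 0.02
~(α & α) = 1 − 0.02 = 0.98
γ & ~(α & α) = max(0, 0.59 + 0.98 − 1) = max(0, 0.57) = 0.57
~(γ & ~(α & α)) = 1 − 0.57 = 0.43
γ -> α = min(1, 1 − 0.59 + 0.51) = min(1, 0.92) = 0.92
~(γ & ~(α & α)) & (γ -> α) = max(0, 0.43 + 0.92 − 1) = max(0, 0.35) = 0.35
(γ & (α <-> β)) /\ (~(γ & ~(α & α)) & (γ -> α)) = min(0.22, 0.35) = 0.22

0.22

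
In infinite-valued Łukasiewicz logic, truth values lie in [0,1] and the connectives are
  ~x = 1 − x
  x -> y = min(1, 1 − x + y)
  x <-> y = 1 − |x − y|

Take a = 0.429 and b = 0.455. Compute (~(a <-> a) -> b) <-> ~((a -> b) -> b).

0.545

a <-> a = 1 − |0.429 − 0.429| = 1 − 0.000 = 1.000
~(a <-> a) = 1 − 1.000 = 0.000
~(a <-> a) -> b = min(1, 1 − 0.000 + 0.455) = min(1, 1.455) = 1.000
a -> b = min(1, 1 − 0.429 + 0.455) = min(1, 1.026) = 1.000
(a -> b) -> b = min(1, 1 − 1.000 + 0.455) = min(1, 0.455) = 0.455
~((a -> b) -> b) = 1 − 0.455 = 0.545
(~(a <-> a) -> b) <-> ~((a -> b) -> b) = 1 − |1.000 − 0.545| = 1 − 0.455 = 0.545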